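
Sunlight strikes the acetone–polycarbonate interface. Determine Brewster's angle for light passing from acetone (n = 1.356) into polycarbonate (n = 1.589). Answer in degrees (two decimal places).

Here n₂/n₁ = 1.589/1.356 = 1.1718, and Brewster's law gives tan θ_B = n₂/n₁. Taking the arctangent, θ_B = 49.52°.

θ_B ≈ 49.52°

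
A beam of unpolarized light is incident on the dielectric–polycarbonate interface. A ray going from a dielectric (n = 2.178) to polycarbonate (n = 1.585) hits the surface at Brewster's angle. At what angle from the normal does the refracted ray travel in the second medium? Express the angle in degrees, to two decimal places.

θ_t ≈ 53.96°

tan θ_B = n₂/n₁ = 1.585/2.178 = 0.7277, so θ_B = 36.04°.
Since θ_B + θ_t = 90° at Brewster incidence, θ_t = 90° − 36.04° = 53.96°.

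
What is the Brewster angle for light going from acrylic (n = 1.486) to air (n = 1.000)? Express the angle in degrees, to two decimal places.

Here n₂/n₁ = 1.000/1.486 = 0.6729, and Brewster's law gives tan θ_B = n₂/n₁. Taking the arctangent, θ_B = 33.94°.

θ_B ≈ 33.94°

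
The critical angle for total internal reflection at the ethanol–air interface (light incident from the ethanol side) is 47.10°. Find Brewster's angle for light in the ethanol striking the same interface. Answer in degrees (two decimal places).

θ_B ≈ 36.22°

At the critical angle sin θ_c = n₂/n₁, giving n₂/n₁ = sin 47.10° = 0.7325.
Then tan θ_B = n₂/n₁ = 0.7325, so θ_B = arctan 0.7325 = 36.22°.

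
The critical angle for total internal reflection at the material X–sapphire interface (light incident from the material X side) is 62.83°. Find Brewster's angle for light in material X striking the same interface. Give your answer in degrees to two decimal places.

sin θ_c = n₂/n₁, so n₂/n₁ = sin 62.83° = 0.8897.
Brewster: tan θ_B = n₂/n₁ = 0.8897.
θ_B = arctan(0.8897) = 41.66°.

θ_B ≈ 41.66°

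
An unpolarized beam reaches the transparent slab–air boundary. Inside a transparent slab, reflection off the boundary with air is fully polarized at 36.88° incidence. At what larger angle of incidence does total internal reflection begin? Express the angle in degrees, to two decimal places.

θ_c ≈ 48.61°

From Brewster, n₂/n₁ = tan θ_B = tan 36.88° = 0.7503.
Then sin θ_c = n₂/n₁ = 0.7503, so θ_c = arcsin 0.7503 = 48.61°.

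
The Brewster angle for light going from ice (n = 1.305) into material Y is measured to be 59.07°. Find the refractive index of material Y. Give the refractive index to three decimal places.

n ≈ 2.178

At the Brewster angle, tan θ_B = n₂/n₁ with n₁ on the incident side (ice) and n₂ on the transmitted side (material Y).
n₂ = n₁ tan θ_B = 1.305 × tan 59.07° = 2.178.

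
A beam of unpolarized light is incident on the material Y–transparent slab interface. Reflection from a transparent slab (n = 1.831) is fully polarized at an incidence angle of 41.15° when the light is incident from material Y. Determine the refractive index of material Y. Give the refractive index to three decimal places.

n ≈ 2.095

At Brewster's angle, tan θ_B = n₂/n₁ with n₁ on the incident side (material Y) and n₂ on the transmitted side (a transparent slab).
n₁ = n₂ / tan θ_B = 1.831 / tan 41.15° = 2.095.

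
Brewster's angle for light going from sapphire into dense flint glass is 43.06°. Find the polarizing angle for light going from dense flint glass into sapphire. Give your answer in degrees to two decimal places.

θ_B' ≈ 46.94°

Reversing the direction swaps n₁ and n₂, so tan θ_B' = 1/tan θ_B and θ_B' = 90° − θ_B.
Hence θ_B' = 90° − 43.06° = 46.94°.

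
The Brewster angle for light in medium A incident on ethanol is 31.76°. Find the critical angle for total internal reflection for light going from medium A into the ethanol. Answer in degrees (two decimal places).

n₂/n₁ = tan 31.76° = 0.6191; the critical angle satisfies sin θ_c = n₂/n₁.
θ_c = arcsin(0.6191) = 38.25°.

θ_c ≈ 38.25°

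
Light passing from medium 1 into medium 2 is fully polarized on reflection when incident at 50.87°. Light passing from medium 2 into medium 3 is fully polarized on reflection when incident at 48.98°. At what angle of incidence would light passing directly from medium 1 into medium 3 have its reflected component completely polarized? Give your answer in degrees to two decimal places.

θ_B ≈ 54.71°

tan θ_B(1→2) = n₂/n₁ = tan 50.87° = 1.2292.
tan θ_B(2→3) = n₃/n₂ = tan 48.98° = 1.1496.
n₃/n₁ = 1.4130. Then tan θ_B(1→3) = n₃/n₁, so θ_B(1→3) = arctan(1.4130) = 54.71°.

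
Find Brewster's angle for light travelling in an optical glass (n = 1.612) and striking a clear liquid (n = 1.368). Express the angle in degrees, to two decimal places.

θ_B ≈ 40.32°

Here n₂/n₁ = 1.368/1.612 = 0.8486, and Brewster's law gives tan θ_B = n₂/n₁. Taking the arctangent, θ_B = 40.32°.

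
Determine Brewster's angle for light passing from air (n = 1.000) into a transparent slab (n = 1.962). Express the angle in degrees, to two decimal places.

θ_B ≈ 62.99°

At Brewster's angle the reflected and refracted rays are perpendicular, which with Snell's law gives tan θ_B = n₂/n₁.
Brewster's condition: tan θ_B = n₂/n₁ = 1.962/1.000 = 1.9620.
θ_B = arctan(1.9620) = 62.99°.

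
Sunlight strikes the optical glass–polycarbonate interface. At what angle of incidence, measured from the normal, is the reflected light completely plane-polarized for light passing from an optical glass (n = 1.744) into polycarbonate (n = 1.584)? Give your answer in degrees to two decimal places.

At Brewster's angle the reflected and refracted rays are perpendicular, which with Snell's law gives tan θ_B = n₂/n₁.
Here n₂/n₁ = 1.584/1.744 = 0.9083, and Brewster's law gives tan θ_B = n₂/n₁. Taking the arctangent, θ_B = 42.25°.

θ_B ≈ 42.25°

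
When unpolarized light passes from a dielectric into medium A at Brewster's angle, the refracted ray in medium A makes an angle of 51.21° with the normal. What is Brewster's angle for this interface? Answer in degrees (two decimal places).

θ_B ≈ 38.79°

Since the reflected and refracted rays are at right angles at the polarizing angle, θ_B + θ_t = 90°.
θ_B = 90° − 51.21° = 38.79°.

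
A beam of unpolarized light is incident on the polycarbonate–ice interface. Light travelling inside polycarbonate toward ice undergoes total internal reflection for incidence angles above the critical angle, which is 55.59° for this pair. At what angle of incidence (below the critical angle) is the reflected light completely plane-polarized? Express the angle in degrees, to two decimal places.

At the critical angle sin θ_c = n₂/n₁, giving n₂/n₁ = sin 55.59° = 0.8250.
Then tan θ_B = n₂/n₁ = 0.8250, so θ_B = arctan 0.8250 = 39.52°.

θ_B ≈ 39.52°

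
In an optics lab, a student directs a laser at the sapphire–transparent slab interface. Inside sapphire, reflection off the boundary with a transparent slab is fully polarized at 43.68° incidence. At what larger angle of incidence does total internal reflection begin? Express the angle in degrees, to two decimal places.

θ_c ≈ 72.74°

n₂/n₁ = tan 43.68° = 0.9550; the critical angle satisfies sin θ_c = n₂/n₁.
θ_c = arcsin(0.9550) = 72.74°.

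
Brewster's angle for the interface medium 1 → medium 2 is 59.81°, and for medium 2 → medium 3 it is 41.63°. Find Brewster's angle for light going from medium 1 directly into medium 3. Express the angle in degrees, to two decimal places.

Each Brewster angle gives a ratio: n₂/n₁ = tan 59.81° = 1.7189, n₃/n₂ = tan 41.63° = 0.8888.
So n₃/n₁ = (n₂/n₁)(n₃/n₂) = 1.7189 × 0.8888 = 1.5277.
θ_B(1→3) = arctan(1.5277) = 56.79°.

θ_B ≈ 56.79°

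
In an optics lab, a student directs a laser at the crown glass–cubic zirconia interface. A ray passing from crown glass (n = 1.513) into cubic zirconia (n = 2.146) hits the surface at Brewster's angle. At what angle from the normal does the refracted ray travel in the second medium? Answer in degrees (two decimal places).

θ_t ≈ 35.19°

θ_B = arctan(n₂/n₁) = arctan(2.146/1.513) = 54.81°.
The refracted ray is perpendicular to the reflected ray, so θ_t = 90° − θ_B = 35.19°.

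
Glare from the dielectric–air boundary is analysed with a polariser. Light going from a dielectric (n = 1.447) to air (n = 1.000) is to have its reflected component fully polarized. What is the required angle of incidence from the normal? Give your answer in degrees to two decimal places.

θ_B ≈ 34.65°

The reflected p-component vanishes when tan θ_B = n₂/n₁.
tan θ_B = n₂/n₁ = 1.000/1.447 = 0.6911.
So θ_B = arctan 0.6911 = 34.65°.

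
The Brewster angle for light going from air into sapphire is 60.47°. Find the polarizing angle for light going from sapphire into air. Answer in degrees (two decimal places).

θ_B' ≈ 29.53°

tan θ_B' = n₁/n₂ = 1/tan θ_B, so θ_B' = 90° − θ_B.
θ_B' = 90° − 60.47° = 29.53°.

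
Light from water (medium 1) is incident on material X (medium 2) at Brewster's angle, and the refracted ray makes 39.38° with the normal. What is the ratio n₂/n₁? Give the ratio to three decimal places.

At Brewster incidence θ_B = 90° − θ_t = 90° − 39.38° = 50.62°.
tan θ_B = n₂/n₁, so n₂/n₁ = tan 50.62° = 1.218.

n₂/n₁ ≈ 1.218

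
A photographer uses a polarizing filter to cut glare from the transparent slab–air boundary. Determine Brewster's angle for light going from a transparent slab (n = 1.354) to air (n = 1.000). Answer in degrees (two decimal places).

θ_B ≈ 36.45°

Brewster's condition: tan θ_B = n₂/n₁ = 1.000/1.354 = 0.7386.
So θ_B = arctan 0.7386 = 36.45°.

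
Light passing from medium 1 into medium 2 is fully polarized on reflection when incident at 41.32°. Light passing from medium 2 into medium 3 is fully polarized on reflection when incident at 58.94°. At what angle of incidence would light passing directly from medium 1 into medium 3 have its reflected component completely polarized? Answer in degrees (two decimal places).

Each Brewster angle gives a ratio: n₂/n₁ = tan 41.32° = 0.8791, n₃/n₂ = tan 58.94° = 1.6603.
n₃/n₁ = 1.4597. Then tan θ_B(1→3) = n₃/n₁, so θ_B(1→3) = arctan(1.4597) = 55.59°.

θ_B ≈ 55.59°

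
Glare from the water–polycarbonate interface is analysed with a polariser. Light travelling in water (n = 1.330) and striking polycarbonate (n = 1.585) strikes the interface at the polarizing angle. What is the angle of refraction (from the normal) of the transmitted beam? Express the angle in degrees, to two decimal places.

θ_t ≈ 40.00°

θ_B = arctan(n₂/n₁) = arctan(1.585/1.330) = 50.00°.
The refracted ray is perpendicular to the reflected ray, so θ_t = 90° − θ_B = 40.00°.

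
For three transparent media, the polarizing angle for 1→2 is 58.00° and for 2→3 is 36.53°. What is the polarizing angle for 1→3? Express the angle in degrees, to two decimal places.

θ_B ≈ 49.85°

Each Brewster angle gives a ratio: n₂/n₁ = tan 58.00° = 1.6003, n₃/n₂ = tan 36.53° = 0.7408.
n₃/n₁ = 1.1855. Then tan θ_B(1→3) = n₃/n₁, so θ_B(1→3) = arctan(1.1855) = 49.85°.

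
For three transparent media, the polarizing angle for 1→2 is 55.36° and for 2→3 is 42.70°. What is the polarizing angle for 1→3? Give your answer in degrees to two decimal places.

θ_B ≈ 53.18°

Each Brewster angle gives a ratio: n₂/n₁ = tan 55.36° = 1.4474, n₃/n₂ = tan 42.70° = 0.9228.
Multiplying, n₃/n₁ = 1.4474 × 0.9228 = 1.3356, and θ_B(1→3) = arctan 1.3356 = 53.18°.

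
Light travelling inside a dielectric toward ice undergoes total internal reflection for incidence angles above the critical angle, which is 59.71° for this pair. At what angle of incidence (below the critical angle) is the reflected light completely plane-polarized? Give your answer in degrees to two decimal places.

θ_B ≈ 40.81°

n₂/n₁ = sin θ_c = sin 59.71° = 0.8635.
tan θ_B equals the same ratio, so θ_B = arctan(0.8635) = 40.81°.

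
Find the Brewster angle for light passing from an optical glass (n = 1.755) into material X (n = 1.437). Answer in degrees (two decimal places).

At Brewster's angle the reflected and refracted rays are perpendicular, which with Snell's law gives tan θ_B = n₂/n₁.
Here n₂/n₁ = 1.437/1.755 = 0.8188, and Brewster's law gives tan θ_B = n₂/n₁.
θ_B = arctan(0.8188) = 39.31°.

θ_B ≈ 39.31°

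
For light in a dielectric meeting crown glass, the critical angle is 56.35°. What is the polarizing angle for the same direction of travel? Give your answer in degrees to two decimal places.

sin θ_c = n₂/n₁, so n₂/n₁ = sin 56.35° = 0.8324.
Brewster: tan θ_B = n₂/n₁ = 0.8324.
θ_B = arctan(0.8324) = 39.78°.

θ_B ≈ 39.78°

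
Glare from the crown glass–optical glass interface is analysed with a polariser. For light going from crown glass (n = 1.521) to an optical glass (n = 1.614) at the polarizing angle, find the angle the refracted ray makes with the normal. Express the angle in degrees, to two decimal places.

First find Brewster's angle: tan θ_B = 1.614/1.521 = 1.0611, giving θ_B = 46.70°.
Since θ_B + θ_t = 90° at Brewster incidence, θ_t = 90° − 46.70° = 43.30°.

θ_t ≈ 43.30°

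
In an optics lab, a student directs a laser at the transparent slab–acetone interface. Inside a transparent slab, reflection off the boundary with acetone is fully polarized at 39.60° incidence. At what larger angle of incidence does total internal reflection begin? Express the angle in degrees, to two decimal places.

tan θ_B = n₂/n₁ = tan 39.60° = 0.8273.
Total internal reflection: sin θ_c = n₂/n₁ = 0.8273.
θ_c = arcsin(0.8273) = 55.82°.

θ_c ≈ 55.82°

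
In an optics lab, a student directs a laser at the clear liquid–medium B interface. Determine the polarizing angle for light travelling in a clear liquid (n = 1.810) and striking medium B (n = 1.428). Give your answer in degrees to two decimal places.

At Brewster's angle the reflected and refracted rays are perpendicular, which with Snell's law gives tan θ_B = n₂/n₁.
tan θ_B = n₂/n₁ = 1.428/1.810 = 0.7890.
θ_B = arctan(0.7890) = 38.27°.

θ_B ≈ 38.27°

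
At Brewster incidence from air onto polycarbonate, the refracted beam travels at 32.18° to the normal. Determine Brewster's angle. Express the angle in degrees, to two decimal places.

Brewster's condition makes the reflected and refracted beams perpendicular: θ_B + θ_t = 90°.
So θ_B = 90° − θ_t = 90° − 32.18° = 57.82°.

θ_B ≈ 57.82°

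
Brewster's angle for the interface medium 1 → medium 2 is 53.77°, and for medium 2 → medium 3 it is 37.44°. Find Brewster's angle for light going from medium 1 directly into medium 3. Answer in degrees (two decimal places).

tan θ_B(1→2) = n₂/n₁ = tan 53.77° = 1.3648.
tan θ_B(2→3) = n₃/n₂ = tan 37.44° = 0.7657.
n₃/n₁ = 1.0450. Then tan θ_B(1→3) = n₃/n₁, so θ_B(1→3) = arctan(1.0450) = 46.26°.

θ_B ≈ 46.26°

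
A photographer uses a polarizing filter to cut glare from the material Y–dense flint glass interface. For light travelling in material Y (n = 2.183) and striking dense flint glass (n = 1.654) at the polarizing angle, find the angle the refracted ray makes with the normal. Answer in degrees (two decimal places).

First find Brewster's angle: tan θ_B = 1.654/2.183 = 0.7577, giving θ_B = 37.15°.
At Brewster's angle the reflected and refracted rays are perpendicular, so θ_t = 90° − θ_B = 90° − 37.15° = 52.85°.

θ_t ≈ 52.85°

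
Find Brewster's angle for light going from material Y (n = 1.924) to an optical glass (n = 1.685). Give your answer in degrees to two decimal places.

Here n₂/n₁ = 1.685/1.924 = 0.8758, and Brewster's law gives tan θ_B = n₂/n₁. Taking the arctangent, θ_B = 41.21°.

θ_B ≈ 41.21°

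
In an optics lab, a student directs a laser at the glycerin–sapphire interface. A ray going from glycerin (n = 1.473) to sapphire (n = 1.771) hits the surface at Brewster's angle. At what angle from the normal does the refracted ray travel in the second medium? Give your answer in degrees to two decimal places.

θ_t ≈ 39.75°

tan θ_B = n₂/n₁ = 1.771/1.473 = 1.2023, so θ_B = 50.25°.
The refracted ray is perpendicular to the reflected ray, so θ_t = 90° − θ_B = 39.75°.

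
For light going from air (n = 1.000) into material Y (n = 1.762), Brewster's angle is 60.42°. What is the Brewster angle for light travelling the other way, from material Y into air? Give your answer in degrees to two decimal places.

θ_B' ≈ 29.58°

tan θ_B' = n₁/n₂ = 1/tan θ_B, so θ_B' = 90° − θ_B.
θ_B' = 90° − 60.42° = 29.58°.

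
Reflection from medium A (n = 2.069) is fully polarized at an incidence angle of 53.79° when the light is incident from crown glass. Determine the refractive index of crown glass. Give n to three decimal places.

n ≈ 1.515

At Brewster's angle, tan θ_B = n₂/n₁ with n₁ on the incident side (crown glass) and n₂ on the transmitted side (medium A).
n₁ = n₂ / tan θ_B = 2.069 / tan 53.79° = 1.515.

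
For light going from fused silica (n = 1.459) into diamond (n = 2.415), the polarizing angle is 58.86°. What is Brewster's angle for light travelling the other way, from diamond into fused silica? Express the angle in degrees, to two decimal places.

tan θ_B' = n₁/n₂ = 1/tan θ_B, so θ_B' = 90° − θ_B.
θ_B' = 90° − 58.86° = 31.14°.

θ_B' ≈ 31.14°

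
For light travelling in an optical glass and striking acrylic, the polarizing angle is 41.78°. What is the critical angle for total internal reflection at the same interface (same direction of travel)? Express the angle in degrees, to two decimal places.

tan θ_B = n₂/n₁ = tan 41.78° = 0.8935.
Total internal reflection: sin θ_c = n₂/n₁ = 0.8935.
θ_c = arcsin(0.8935) = 63.31°.

θ_c ≈ 63.31°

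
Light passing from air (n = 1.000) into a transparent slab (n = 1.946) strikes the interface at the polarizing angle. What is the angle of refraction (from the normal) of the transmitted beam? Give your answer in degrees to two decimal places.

θ_t ≈ 27.20°

θ_B = arctan(n₂/n₁) = arctan(1.946/1.000) = 62.80°.
The refracted ray is perpendicular to the reflected ray, so θ_t = 90° − θ_B = 27.20°.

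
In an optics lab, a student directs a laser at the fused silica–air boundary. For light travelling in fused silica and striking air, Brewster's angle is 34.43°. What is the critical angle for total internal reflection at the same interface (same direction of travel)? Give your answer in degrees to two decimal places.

tan θ_B = n₂/n₁ = tan 34.43° = 0.6855.
Total internal reflection: sin θ_c = n₂/n₁ = 0.6855.
θ_c = arcsin(0.6855) = 43.27°.

θ_c ≈ 43.27°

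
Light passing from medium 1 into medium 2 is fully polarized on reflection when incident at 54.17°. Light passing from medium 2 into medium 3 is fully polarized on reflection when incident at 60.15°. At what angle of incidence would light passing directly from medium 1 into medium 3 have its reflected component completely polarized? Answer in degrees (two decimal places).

Each Brewster angle gives a ratio: n₂/n₁ = tan 54.17° = 1.3850, n₃/n₂ = tan 60.15° = 1.7426.
n₃/n₁ = 2.4135. Then tan θ_B(1→3) = n₃/n₁, so θ_B(1→3) = arctan(2.4135) = 67.49°.

θ_B ≈ 67.49°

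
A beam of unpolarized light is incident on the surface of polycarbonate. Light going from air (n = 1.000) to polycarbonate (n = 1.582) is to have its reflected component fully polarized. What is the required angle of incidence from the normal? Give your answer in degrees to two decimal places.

tan θ_B = n₂/n₁ = 1.582/1.000 = 1.5820. Taking the arctangent, θ_B = 57.70°.

θ_B ≈ 57.70°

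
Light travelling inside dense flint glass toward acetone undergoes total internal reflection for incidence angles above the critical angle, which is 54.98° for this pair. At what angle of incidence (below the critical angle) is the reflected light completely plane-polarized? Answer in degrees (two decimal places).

θ_B ≈ 39.32°

sin θ_c = n₂/n₁, so n₂/n₁ = sin 54.98° = 0.8190.
Brewster: tan θ_B = n₂/n₁ = 0.8190.
θ_B = arctan(0.8190) = 39.32°.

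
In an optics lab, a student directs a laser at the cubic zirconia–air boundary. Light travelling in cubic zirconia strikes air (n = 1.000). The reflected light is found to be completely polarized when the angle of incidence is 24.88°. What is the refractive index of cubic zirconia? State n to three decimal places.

At the Brewster angle, tan θ_B = n₂/n₁ with n₁ on the incident side (cubic zirconia) and n₂ on the transmitted side (air).
n₁ = n₂ / tan θ_B = 1.000 / tan 24.88° = 2.156.

n ≈ 2.156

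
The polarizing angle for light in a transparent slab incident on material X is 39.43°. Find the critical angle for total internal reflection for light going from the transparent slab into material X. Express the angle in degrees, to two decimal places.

From Brewster, n₂/n₁ = tan θ_B = tan 39.43° = 0.8223.
Then sin θ_c = n₂/n₁ = 0.8223, so θ_c = arcsin 0.8223 = 55.31°.

θ_c ≈ 55.31°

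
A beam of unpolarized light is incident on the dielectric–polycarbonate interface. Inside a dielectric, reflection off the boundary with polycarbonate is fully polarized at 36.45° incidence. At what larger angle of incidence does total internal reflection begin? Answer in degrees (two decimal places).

θ_c ≈ 47.61°

n₂/n₁ = tan 36.45° = 0.7386; the critical angle satisfies sin θ_c = n₂/n₁.
θ_c = arcsin(0.7386) = 47.61°.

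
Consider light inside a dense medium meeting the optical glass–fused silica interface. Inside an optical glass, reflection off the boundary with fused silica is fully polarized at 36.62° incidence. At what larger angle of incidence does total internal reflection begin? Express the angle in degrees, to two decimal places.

θ_c ≈ 48.01°

From Brewster, n₂/n₁ = tan θ_B = tan 36.62° = 0.7432.
Then sin θ_c = n₂/n₁ = 0.7432, so θ_c = arcsin 0.7432 = 48.01°.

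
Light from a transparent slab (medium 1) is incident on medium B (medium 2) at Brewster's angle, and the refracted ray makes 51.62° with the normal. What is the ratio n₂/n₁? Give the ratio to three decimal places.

At Brewster incidence θ_B = 90° − θ_t = 90° − 51.62° = 38.38°.
tan θ_B = n₂/n₁, so n₂/n₁ = tan 38.38° = 0.792.

n₂/n₁ ≈ 0.792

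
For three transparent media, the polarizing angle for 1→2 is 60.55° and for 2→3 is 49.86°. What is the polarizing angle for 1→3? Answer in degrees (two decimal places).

tan θ_B(1→2) = n₂/n₁ = tan 60.55° = 1.7711.
tan θ_B(2→3) = n₃/n₂ = tan 49.86° = 1.1859.
So n₃/n₁ = (n₂/n₁)(n₃/n₂) = 1.7711 × 1.1859 = 2.1003.
θ_B(1→3) = arctan(2.1003) = 64.54°.

θ_B ≈ 64.54°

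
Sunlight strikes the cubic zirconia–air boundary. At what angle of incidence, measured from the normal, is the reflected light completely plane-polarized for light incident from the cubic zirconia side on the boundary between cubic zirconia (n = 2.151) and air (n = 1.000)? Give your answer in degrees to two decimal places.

θ_B ≈ 24.93°

The reflected p-component vanishes when tan θ_B = n₂/n₁.
Here n₂/n₁ = 1.000/2.151 = 0.4649, and Brewster's law gives tan θ_B = n₂/n₁.
θ_B = arctan(0.4649) = 24.93°.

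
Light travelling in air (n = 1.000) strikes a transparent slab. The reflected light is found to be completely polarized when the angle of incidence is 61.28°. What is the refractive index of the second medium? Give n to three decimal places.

Brewster's law: tan θ_B = n₂/n₁ (light incident in air, refracted into a transparent slab).
n₂ = n₁ tan θ_B = 1.000 × tan 61.28° = 1.825.

n ≈ 1.825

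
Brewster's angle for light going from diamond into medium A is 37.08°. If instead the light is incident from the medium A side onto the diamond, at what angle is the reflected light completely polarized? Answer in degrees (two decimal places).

tan θ_B' = n₁/n₂ = 1/tan θ_B, so θ_B' = 90° − θ_B.
θ_B' = 90° − 37.08° = 52.92°.

θ_B' ≈ 52.92°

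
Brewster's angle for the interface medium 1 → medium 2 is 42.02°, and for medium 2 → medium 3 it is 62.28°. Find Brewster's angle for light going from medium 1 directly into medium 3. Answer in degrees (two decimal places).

θ_B ≈ 59.75°

n₂/n₁ = tan 42.02° = 0.9010 and n₃/n₂ = tan 62.28° = 1.9031.
Multiplying, n₃/n₁ = 0.9010 × 1.9031 = 1.7148, and θ_B(1→3) = arctan 1.7148 = 59.75°.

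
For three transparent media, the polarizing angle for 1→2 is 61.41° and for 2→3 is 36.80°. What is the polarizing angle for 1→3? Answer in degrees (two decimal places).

Each Brewster angle gives a ratio: n₂/n₁ = tan 61.41° = 1.8349, n₃/n₂ = tan 36.80° = 0.7481.
So n₃/n₁ = (n₂/n₁)(n₃/n₂) = 1.8349 × 0.7481 = 1.3727.
θ_B(1→3) = arctan(1.3727) = 53.93°.

θ_B ≈ 53.93°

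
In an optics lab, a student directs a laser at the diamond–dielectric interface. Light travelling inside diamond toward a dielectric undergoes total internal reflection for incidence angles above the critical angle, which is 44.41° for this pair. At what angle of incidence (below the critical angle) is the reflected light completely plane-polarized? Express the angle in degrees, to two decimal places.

sin θ_c = n₂/n₁, so n₂/n₁ = sin 44.41° = 0.6998.
Brewster: tan θ_B = n₂/n₁ = 0.6998.
θ_B = arctan(0.6998) = 34.98°.

θ_B ≈ 34.98°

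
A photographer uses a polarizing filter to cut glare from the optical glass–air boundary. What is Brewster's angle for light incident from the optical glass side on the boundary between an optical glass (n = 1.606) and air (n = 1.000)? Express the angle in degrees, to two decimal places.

θ_B ≈ 31.91°

The reflected p-component vanishes when tan θ_B = n₂/n₁.
Brewster's condition: tan θ_B = n₂/n₁ = 1.000/1.606 = 0.6227. Taking the arctangent, θ_B = 31.91°.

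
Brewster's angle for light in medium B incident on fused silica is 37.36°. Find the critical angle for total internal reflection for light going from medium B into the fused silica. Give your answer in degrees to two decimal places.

From Brewster, n₂/n₁ = tan θ_B = tan 37.36° = 0.7635.
Then sin θ_c = n₂/n₁ = 0.7635, so θ_c = arcsin 0.7635 = 49.77°.

θ_c ≈ 49.77°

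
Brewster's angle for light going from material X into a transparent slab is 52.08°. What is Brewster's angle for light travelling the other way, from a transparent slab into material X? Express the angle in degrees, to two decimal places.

Reversing the direction swaps n₁ and n₂, so tan θ_B' = 1/tan θ_B and θ_B' = 90° − θ_B.
Hence θ_B' = 90° − 52.08° = 37.92°.

θ_B' ≈ 37.92°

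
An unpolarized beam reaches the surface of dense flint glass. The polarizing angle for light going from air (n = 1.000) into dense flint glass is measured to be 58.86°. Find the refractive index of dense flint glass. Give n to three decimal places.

n ≈ 1.655

At the polarizing angle, tan θ_B = n₂/n₁ with n₁ on the incident side (air) and n₂ on the transmitted side (dense flint glass).
n₂ = n₁ tan θ_B = 1.000 × tan 58.86° = 1.655.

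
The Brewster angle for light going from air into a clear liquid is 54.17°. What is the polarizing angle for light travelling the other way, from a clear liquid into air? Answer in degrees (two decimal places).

The two Brewster angles are complementary: θ_B' = 90° − θ_B = 90° − 54.17° = 35.83°.

θ_B' ≈ 35.83°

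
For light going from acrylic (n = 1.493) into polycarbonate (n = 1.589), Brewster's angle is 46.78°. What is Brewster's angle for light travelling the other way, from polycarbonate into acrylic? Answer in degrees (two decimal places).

Reversing the direction swaps n₁ and n₂, so tan θ_B' = 1/tan θ_B and θ_B' = 90° − θ_B.
Hence θ_B' = 90° − 46.78° = 43.22°.

θ_B' ≈ 43.22°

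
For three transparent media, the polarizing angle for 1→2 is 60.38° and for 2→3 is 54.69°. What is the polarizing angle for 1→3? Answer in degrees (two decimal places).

tan θ_B(1→2) = n₂/n₁ = tan 60.38° = 1.7589.
tan θ_B(2→3) = n₃/n₂ = tan 54.69° = 1.4118.
Multiplying, n₃/n₁ = 1.7589 × 1.4118 = 2.4832, and θ_B(1→3) = arctan 2.4832 = 68.07°.

θ_B ≈ 68.07°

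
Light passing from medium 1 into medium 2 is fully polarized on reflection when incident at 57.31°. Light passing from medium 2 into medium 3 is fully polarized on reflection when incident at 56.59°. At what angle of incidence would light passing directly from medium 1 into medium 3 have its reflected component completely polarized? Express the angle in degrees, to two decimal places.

n₂/n₁ = tan 57.31° = 1.5583 and n₃/n₂ = tan 56.59° = 1.5160.
n₃/n₁ = 2.3623. Then tan θ_B(1→3) = n₃/n₁, so θ_B(1→3) = arctan(2.3623) = 67.06°.

θ_B ≈ 67.06°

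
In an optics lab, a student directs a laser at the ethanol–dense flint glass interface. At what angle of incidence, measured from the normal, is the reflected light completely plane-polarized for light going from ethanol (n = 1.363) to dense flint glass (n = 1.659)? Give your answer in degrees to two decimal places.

θ_B ≈ 50.59°

tan θ_B = n₂/n₁ = 1.659/1.363 = 1.2172. Taking the arctangent, θ_B = 50.59°.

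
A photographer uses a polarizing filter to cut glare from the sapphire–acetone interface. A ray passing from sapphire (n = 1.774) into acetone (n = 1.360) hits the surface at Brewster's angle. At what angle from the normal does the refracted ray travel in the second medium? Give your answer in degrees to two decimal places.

tan θ_B = n₂/n₁ = 1.360/1.774 = 0.7666, so θ_B = 37.47°.
At Brewster's angle the reflected and refracted rays are perpendicular, so θ_t = 90° − θ_B = 90° − 37.47° = 52.53°.

θ_t ≈ 52.53°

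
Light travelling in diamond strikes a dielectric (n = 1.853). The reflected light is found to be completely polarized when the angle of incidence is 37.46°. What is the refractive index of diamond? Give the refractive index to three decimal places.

Brewster's law: tan θ_B = n₂/n₁ (light incident in diamond, refracted into a dielectric).
n₁ = n₂ / tan θ_B = 1.853 / tan 37.46° = 2.418.

n ≈ 2.418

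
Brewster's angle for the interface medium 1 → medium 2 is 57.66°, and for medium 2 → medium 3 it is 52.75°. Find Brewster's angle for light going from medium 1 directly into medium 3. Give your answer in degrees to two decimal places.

θ_B ≈ 64.29°

Each Brewster angle gives a ratio: n₂/n₁ = tan 57.66° = 1.5794, n₃/n₂ = tan 52.75° = 1.3151.
So n₃/n₁ = (n₂/n₁)(n₃/n₂) = 1.5794 × 1.3151 = 2.0770.
θ_B(1→3) = arctan(2.0770) = 64.29°.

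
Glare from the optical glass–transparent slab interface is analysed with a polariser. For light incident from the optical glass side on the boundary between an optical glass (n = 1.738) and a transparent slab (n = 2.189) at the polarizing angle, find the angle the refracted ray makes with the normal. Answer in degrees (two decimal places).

θ_B = arctan(n₂/n₁) = arctan(2.189/1.738) = 51.55°.
Since θ_B + θ_t = 90° at Brewster incidence, θ_t = 90° − 51.55° = 38.45°.

θ_t ≈ 38.45°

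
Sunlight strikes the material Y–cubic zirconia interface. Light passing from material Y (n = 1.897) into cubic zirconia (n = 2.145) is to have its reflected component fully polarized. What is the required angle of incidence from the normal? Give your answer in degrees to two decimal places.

θ_B ≈ 48.51°

The reflected p-component vanishes when tan θ_B = n₂/n₁.
tan θ_B = n₂/n₁ = 2.145/1.897 = 1.1307.
θ_B = arctan(1.1307) = 48.51°.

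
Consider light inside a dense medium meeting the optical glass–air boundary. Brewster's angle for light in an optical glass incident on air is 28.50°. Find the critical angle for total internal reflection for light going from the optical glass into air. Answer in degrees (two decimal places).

tan θ_B = n₂/n₁ = tan 28.50° = 0.5430.
Total internal reflection: sin θ_c = n₂/n₁ = 0.5430.
θ_c = arcsin(0.5430) = 32.89°.

θ_c ≈ 32.89°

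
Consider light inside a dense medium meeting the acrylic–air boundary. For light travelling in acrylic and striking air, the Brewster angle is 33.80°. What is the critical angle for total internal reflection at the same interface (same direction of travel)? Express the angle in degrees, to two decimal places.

θ_c ≈ 42.02°

tan θ_B = n₂/n₁ = tan 33.80° = 0.6694.
Total internal reflection: sin θ_c = n₂/n₁ = 0.6694.
θ_c = arcsin(0.6694) = 42.02°.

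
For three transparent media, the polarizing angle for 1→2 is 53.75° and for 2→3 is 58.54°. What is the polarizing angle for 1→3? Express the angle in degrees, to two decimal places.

θ_B ≈ 65.84°

n₂/n₁ = tan 53.75° = 1.3638 and n₃/n₂ = tan 58.54° = 1.6344.
n₃/n₁ = 2.2291. Then tan θ_B(1→3) = n₃/n₁, so θ_B(1→3) = arctan(2.2291) = 65.84°.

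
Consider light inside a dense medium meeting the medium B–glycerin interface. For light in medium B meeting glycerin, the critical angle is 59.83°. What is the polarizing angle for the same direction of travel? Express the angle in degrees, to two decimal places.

θ_B ≈ 40.84°

n₂/n₁ = sin θ_c = sin 59.83° = 0.8645.
tan θ_B equals the same ratio, so θ_B = arctan(0.8645) = 40.84°.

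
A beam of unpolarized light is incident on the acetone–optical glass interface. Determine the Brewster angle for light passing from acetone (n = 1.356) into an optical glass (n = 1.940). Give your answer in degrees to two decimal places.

Here n₂/n₁ = 1.940/1.356 = 1.4307, and Brewster's law gives tan θ_B = n₂/n₁.
θ_B = arctan(1.4307) = 55.05°.

θ_B ≈ 55.05°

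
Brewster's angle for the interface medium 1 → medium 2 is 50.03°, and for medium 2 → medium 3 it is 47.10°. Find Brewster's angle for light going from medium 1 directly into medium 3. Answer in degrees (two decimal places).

θ_B ≈ 52.08°

n₂/n₁ = tan 50.03° = 1.1930 and n₃/n₂ = tan 47.10° = 1.0761.
So n₃/n₁ = (n₂/n₁)(n₃/n₂) = 1.1930 × 1.0761 = 1.2838.
θ_B(1→3) = arctan(1.2838) = 52.08°.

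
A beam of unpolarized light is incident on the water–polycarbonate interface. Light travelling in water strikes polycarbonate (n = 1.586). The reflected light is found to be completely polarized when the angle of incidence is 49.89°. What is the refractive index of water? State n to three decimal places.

n ≈ 1.336

At Brewster's angle, tan θ_B = n₂/n₁ with n₁ on the incident side (water) and n₂ on the transmitted side (polycarbonate).
n₁ = n₂ / tan θ_B = 1.586 / tan 49.89° = 1.336.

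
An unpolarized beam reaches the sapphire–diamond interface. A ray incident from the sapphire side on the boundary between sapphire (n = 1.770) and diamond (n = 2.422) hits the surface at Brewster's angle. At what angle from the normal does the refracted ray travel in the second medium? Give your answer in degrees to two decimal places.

θ_t ≈ 36.16°

tan θ_B = n₂/n₁ = 2.422/1.770 = 1.3684, so θ_B = 53.84°.
The refracted ray is perpendicular to the reflected ray, so θ_t = 90° − θ_B = 36.16°.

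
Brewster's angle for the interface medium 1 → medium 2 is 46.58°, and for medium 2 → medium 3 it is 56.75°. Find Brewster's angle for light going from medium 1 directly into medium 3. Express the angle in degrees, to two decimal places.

θ_B ≈ 58.18°

n₂/n₁ = tan 46.58° = 1.0567 and n₃/n₂ = tan 56.75° = 1.5253.
So n₃/n₁ = (n₂/n₁)(n₃/n₂) = 1.0567 × 1.5253 = 1.6118.
θ_B(1→3) = arctan(1.6118) = 58.18°.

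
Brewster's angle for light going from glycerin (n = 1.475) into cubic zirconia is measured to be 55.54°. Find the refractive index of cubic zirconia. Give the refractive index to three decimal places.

Full polarization of the reflected beam means tan θ_B = n₂/n₁, where n₁ is the incident medium (glycerin).
n₂ = n₁ tan θ_B = 1.475 × tan 55.54° = 2.149.

n ≈ 2.149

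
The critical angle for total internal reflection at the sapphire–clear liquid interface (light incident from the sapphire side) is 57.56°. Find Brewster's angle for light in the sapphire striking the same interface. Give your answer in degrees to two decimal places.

θ_B ≈ 40.16°

n₂/n₁ = sin θ_c = sin 57.56° = 0.8440.
tan θ_B equals the same ratio, so θ_B = arctan(0.8440) = 40.16°.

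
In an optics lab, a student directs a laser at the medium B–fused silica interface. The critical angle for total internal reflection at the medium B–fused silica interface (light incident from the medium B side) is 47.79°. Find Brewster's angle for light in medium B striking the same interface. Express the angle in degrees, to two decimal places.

θ_B ≈ 36.53°

At the critical angle sin θ_c = n₂/n₁, giving n₂/n₁ = sin 47.79° = 0.7407.
Then tan θ_B = n₂/n₁ = 0.7407, so θ_B = arctan 0.7407 = 36.53°.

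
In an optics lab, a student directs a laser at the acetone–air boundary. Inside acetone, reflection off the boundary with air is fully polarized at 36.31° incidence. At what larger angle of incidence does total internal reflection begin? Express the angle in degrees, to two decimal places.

tan θ_B = n₂/n₁ = tan 36.31° = 0.7348.
Total internal reflection: sin θ_c = n₂/n₁ = 0.7348.
θ_c = arcsin(0.7348) = 47.29°.

θ_c ≈ 47.29°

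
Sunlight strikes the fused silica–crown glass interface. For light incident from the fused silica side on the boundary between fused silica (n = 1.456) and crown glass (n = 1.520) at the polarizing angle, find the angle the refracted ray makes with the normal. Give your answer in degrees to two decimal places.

θ_B = arctan(n₂/n₁) = arctan(1.520/1.456) = 46.23°.
The refracted ray is perpendicular to the reflected ray, so θ_t = 90° − θ_B = 43.77°.

θ_t ≈ 43.77°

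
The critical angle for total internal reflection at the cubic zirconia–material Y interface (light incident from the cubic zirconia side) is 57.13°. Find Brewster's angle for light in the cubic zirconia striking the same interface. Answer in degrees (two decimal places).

θ_B ≈ 40.03°

sin θ_c = n₂/n₁, so n₂/n₁ = sin 57.13° = 0.8399.
Brewster: tan θ_B = n₂/n₁ = 0.8399.
θ_B = arctan(0.8399) = 40.03°.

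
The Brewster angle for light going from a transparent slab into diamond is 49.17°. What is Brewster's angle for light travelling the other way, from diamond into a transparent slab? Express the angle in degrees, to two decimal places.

θ_B' ≈ 40.83°

tan θ_B' = n₁/n₂ = 1/tan θ_B, so θ_B' = 90° − θ_B.
θ_B' = 90° − 49.17° = 40.83°.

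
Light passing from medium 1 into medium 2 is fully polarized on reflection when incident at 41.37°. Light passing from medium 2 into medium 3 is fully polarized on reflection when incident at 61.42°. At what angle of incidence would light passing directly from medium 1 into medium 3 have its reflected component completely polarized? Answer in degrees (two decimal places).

tan θ_B(1→2) = n₂/n₁ = tan 41.37° = 0.8807.
tan θ_B(2→3) = n₃/n₂ = tan 61.42° = 1.8357.
Multiplying, n₃/n₁ = 0.8807 × 1.8357 = 1.6166, and θ_B(1→3) = arctan 1.6166 = 58.26°.

θ_B ≈ 58.26°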